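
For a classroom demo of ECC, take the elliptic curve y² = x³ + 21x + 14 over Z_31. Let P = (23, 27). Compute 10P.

(14, 13)

Repeated addition: build up to 10P.
2P: tangent at (23, 27): λ = (3·23² + 21)/(2·27) ≡ 27/23. 23⁻¹ ≡ 27 (mod 31), so λ ≡ 27·27 ≡ 16.
  x = λ² - 23 - 23 = 256 - 46 ≡ 24; y = λ·(23 - 24) - 27 ≡ 19. → (24, 19)
3P: (24, 19) + (23, 27). λ = (27 - 19)/(23 - 24) ≡ 8/30 mod 31. 30⁻¹ ≡ 30 (mod 31) since 30·30 = 900 ≡ 1, so λ ≡ 23.
  x = λ² - 24 - 23 = 529 - 47 ≡ 17; y = λ·(24 - 17) - 19 ≡ 18. → (17, 18)
4P: (17, 18) + (23, 27). λ = (27 - 18)/(23 - 17) ≡ 9/6 mod 31. 6⁻¹ ≡ 26 (mod 31), so λ ≡ 17.
  x = λ² - 17 - 23 = 289 - 40 ≡ 1; y = λ·(17 - 1) - 18 ≡ 6. → (1, 6)
5P: (1, 6) + (23, 27). λ = (27 - 6)/(23 - 1) ≡ 21/22 mod 31. 22⁻¹ ≡ 24 (mod 31) since 22·24 = 528 ≡ 1, so λ ≡ 8.
  x = λ² - 1 - 23 = 64 - 24 ≡ 9; y = λ·(1 - 9) - 6 ≡ 23. → (9, 23)
6P: (9, 23) + (23, 27). λ = (27 - 23)/(23 - 9) ≡ 4/14 mod 31. 14⁻¹ ≡ 20 (mod 31), so λ ≡ 18.
  x = λ² - 9 - 23 = 324 - 32 ≡ 13; y = λ·(9 - 13) - 23 ≡ 29. → (13, 29)
7P: (13, 29) + (23, 27). λ = (27 - 29)/(23 - 13) ≡ 29/10 mod 31. 10⁻¹ ≡ 28 (mod 31), so λ ≡ 6.
  x = λ² - 13 - 23 = 36 - 36 ≡ 0; y = λ·(13 - 0) - 29 ≡ 18. → (0, 18)
8P: (0, 18) + (23, 27). λ = (27 - 18)/(23 - 0) ≡ 9/23 mod 31. 23⁻¹ ≡ 27 (mod 31), so λ ≡ 26.
  x = λ² - 0 - 23 = 676 - 23 ≡ 2; y = λ·(0 - 2) - 18 ≡ 23. → (2, 23)
9P: (2, 23) + (23, 27). λ = (27 - 23)/(23 - 2) ≡ 4/21 mod 31. 21⁻¹ ≡ 3 (mod 31) since 21·3 = 63 ≡ 1, so λ ≡ 12.
  x = λ² - 2 - 23 = 144 - 25 ≡ 26; y = λ·(2 - 26) - 23 ≡ 30. → (26, 30)
10P: (26, 30) + (23, 27). λ = (27 - 30)/(23 - 26) ≡ 28/28 mod 31. 28⁻¹ ≡ 10 (mod 31), so λ ≡ 1.
  x = λ² - 26 - 23 = 1 - 49 ≡ 14; y = λ·(26 - 14) - 30 ≡ 13. → (14, 13)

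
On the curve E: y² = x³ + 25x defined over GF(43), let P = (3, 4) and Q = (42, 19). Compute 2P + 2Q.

First 2P:
Repeated addition: build up to 2P.
2P: tangent at (3, 4): λ = (3·3² + 25)/(2·4) ≡ 9/8. 8⁻¹ ≡ 27 (mod 43) since 8·27 = 216 ≡ 1, so λ ≡ 9·27 ≡ 28.
  x = λ² - 3 - 3 = 784 - 6 ≡ 4; y = λ·(3 - 4) - 4 ≡ 11. → (4, 11)
2P = (4, 11).
Next 2Q:
Repeated addition: build up to 2Q.
2Q: tangent at (42, 19): λ = (3·42² + 25)/(2·19) ≡ 28/38. 38⁻¹ ≡ 17 (mod 43), so λ ≡ 28·17 ≡ 3.
  x = λ² - 42 - 42 = 9 - 84 ≡ 11; y = λ·(42 - 11) - 19 ≡ 31. → (11, 31)
2Q = (11, 31).
Finally 2P + 2Q:
(4, 11) + (11, 31). λ = (31 - 11)/(11 - 4) ≡ 20/7 mod 43. 7⁻¹ ≡ 37 (mod 43), so λ ≡ 9.
  x = λ² - 4 - 11 = 81 - 15 ≡ 23; y = λ·(4 - 23) - 11 ≡ 33. → (23, 33)

(23, 33)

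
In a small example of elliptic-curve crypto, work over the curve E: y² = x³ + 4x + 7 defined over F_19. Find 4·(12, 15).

Write P = (12, 15).
Repeated addition: build up to 4P.
2P: tangent at (12, 15): λ = (3·12² + 4)/(2·15) ≡ 18/11. 11⁻¹ ≡ 7 (mod 19), so λ ≡ 18·7 ≡ 12.
  x = λ² - 12 - 12 = 144 - 24 ≡ 6; y = λ·(12 - 6) - 15 ≡ 0. → (6, 0)
3P: (6, 0) + (12, 15). λ = (15 - 0)/(12 - 6) ≡ 15/6 mod 19. 6⁻¹ ≡ 16 (mod 19), so λ ≡ 12.
  x = λ² - 6 - 12 = 144 - 18 ≡ 12; y = λ·(6 - 12) - 0 ≡ 4. → (12, 4)
4P: (12, 4) + (12, 15): same x and y₁ ≡ -y₂, so the sum is O.

O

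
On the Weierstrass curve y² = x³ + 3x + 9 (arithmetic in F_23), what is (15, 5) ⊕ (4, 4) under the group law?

(15, 5) + (4, 4). λ = (4 - 5)/(4 - 15) ≡ 22/12 mod 23. 12⁻¹ ≡ 2 (mod 23), so λ ≡ 21.
  x = λ² - 15 - 4 = 441 - 19 ≡ 8; y = λ·(15 - 8) - 5 ≡ 4. → (8, 4)

(8, 4)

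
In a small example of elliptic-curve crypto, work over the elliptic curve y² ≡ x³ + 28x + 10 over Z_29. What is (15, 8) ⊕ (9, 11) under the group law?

(15, 8) + (9, 11). λ = (11 - 8)/(9 - 15) ≡ 3/23 mod 29. 23⁻¹ ≡ 24 (mod 29), so λ ≡ 14.
  x = λ² - 15 - 9 = 196 - 24 ≡ 27; y = λ·(15 - 27) - 8 ≡ 27. → (27, 27)

(27, 27)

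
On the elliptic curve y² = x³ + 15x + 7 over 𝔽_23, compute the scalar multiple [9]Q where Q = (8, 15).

(8, 15)

Double-and-add on 9 = (1001)₂. Start with Q = (8, 15) for the leading 1-bit.
double: tangent at (8, 15): λ = (3·8² + 15)/(2·15) ≡ 0/7. 7⁻¹ ≡ 10 (mod 23), so λ ≡ 0·10 ≡ 0.
  x = λ² - 8 - 8 = 0 - 16 ≡ 7; y = λ·(8 - 7) - 15 ≡ 8. → (7, 8)
double: tangent at (7, 8): λ = (3·7² + 15)/(2·8) ≡ 1/16. 16⁻¹ ≡ 13 (mod 23), so λ ≡ 1·13 ≡ 13.
  x = λ² - 7 - 7 = 169 - 14 ≡ 17; y = λ·(7 - 17) - 8 ≡ 0. → (17, 0)
double: (17, 0) + (17, 0): same x and y₁ ≡ -y₂, so the sum is ∞.
add Q: ∞ + (8, 15) = (8, 15) (identity).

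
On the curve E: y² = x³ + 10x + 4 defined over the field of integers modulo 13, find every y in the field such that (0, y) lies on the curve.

x³ + 10x + 4 = 4 ≡ 4 (mod 13).
Square roots of 4 mod 13: 2 and 11 (since 2² = 4 ≡ 4).

2, 11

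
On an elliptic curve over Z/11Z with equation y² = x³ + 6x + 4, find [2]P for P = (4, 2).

(1, 0)

tangent at (4, 2): λ = (3·4² + 6)/(2·2) ≡ 10/4. 4⁻¹ ≡ 3 (mod 11), so λ ≡ 10·3 ≡ 8.
  x = λ² - 4 - 4 = 64 - 8 ≡ 1; y = λ·(4 - 1) - 2 ≡ 0. → (1, 0)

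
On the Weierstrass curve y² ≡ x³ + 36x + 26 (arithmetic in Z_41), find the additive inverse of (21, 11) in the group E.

(21, 30)

-(21, 11) = (21, -11 mod 41) = (21, 30).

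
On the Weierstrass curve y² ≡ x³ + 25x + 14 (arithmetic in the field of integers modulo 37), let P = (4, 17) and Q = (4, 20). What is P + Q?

The two points share x = 4 and their y-coordinates satisfy 17 + 20 ≡ 0 (mod 37), so they are inverses. Their sum is O.

O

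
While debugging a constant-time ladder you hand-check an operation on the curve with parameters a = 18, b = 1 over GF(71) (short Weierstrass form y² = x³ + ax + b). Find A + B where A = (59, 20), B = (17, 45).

(35, 57)

(59, 20) + (17, 45). λ = (45 - 20)/(17 - 59) ≡ 25/29 mod 71. 29⁻¹ ≡ 49 (mod 71) since 29·49 = 1421 ≡ 1, so λ ≡ 18.
  x = λ² - 59 - 17 = 324 - 76 ≡ 35; y = λ·(59 - 35) - 20 ≡ 57. → (35, 57)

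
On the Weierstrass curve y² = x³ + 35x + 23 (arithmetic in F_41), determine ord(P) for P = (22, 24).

2P: tangent at (22, 24): λ = (3·22² + 35)/(2·24) ≡ 11/7. 7⁻¹ ≡ 6 (mod 41), so λ ≡ 11·6 ≡ 25.
  x = λ² - 22 - 22 = 625 - 44 ≡ 7; y = λ·(22 - 7) - 24 ≡ 23. → (7, 23)
3P: (7, 23) + (22, 24). λ = (24 - 23)/(22 - 7) ≡ 1/15 mod 41. 15⁻¹ ≡ 11 (mod 41) since 15·11 = 165 ≡ 1, so λ ≡ 11.
  x = λ² - 7 - 22 = 121 - 29 ≡ 10; y = λ·(7 - 10) - 23 ≡ 26. → (10, 26)
4P: (10, 26) + (22, 24). λ = (24 - 26)/(22 - 10) ≡ 39/12 mod 41. 12⁻¹ ≡ 24 (mod 41), so λ ≡ 34.
  x = λ² - 10 - 22 = 1156 - 32 ≡ 17; y = λ·(10 - 17) - 26 ≡ 23. → (17, 23)
5P: (17, 23) + (22, 24). λ = (24 - 23)/(22 - 17) ≡ 1/5 mod 41. 5⁻¹ ≡ 33 (mod 41) since 5·33 = 165 ≡ 1, so λ ≡ 33.
  x = λ² - 17 - 22 = 1089 - 39 ≡ 25; y = λ·(17 - 25) - 23 ≡ 0. → (25, 0)
6P: (25, 0) + (22, 24). λ = (24 - 0)/(22 - 25) ≡ 24/38 mod 41. 38⁻¹ ≡ 27 (mod 41), so λ ≡ 33.
  x = λ² - 25 - 22 = 1089 - 47 ≡ 17; y = λ·(25 - 17) - 0 ≡ 18. → (17, 18)
7P: (17, 18) + (22, 24). λ = (24 - 18)/(22 - 17) ≡ 6/5 mod 41. 5⁻¹ ≡ 33 (mod 41) since 5·33 = 165 ≡ 1, so λ ≡ 34.
  x = λ² - 17 - 22 = 1156 - 39 ≡ 10; y = λ·(17 - 10) - 18 ≡ 15. → (10, 15)
8P: (10, 15) + (22, 24). λ = (24 - 15)/(22 - 10) ≡ 9/12 mod 41. 12⁻¹ ≡ 24 (mod 41), so λ ≡ 11.
  x = λ² - 10 - 22 = 121 - 32 ≡ 7; y = λ·(10 - 7) - 15 ≡ 18. → (7, 18)
9P: (7, 18) + (22, 24). λ = (24 - 18)/(22 - 7) ≡ 6/15 mod 41. 15⁻¹ ≡ 11 (mod 41), so λ ≡ 25.
  x = λ² - 7 - 22 = 625 - 29 ≡ 22; y = λ·(7 - 22) - 18 ≡ 17. → (22, 17)
10P: (22, 17) + (22, 24): same x and y₁ ≡ -y₂, so the sum is ∞.
10P = ∞, so the order is 10.

10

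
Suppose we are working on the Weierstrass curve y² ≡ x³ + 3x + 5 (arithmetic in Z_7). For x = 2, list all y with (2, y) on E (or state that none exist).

x³ + 3x + 5 = 19 ≡ 5 (mod 7).
5 is a non-residue mod 7; no y exists.

none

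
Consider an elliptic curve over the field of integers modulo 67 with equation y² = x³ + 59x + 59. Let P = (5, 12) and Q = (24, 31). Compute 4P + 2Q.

First 4P:
Repeated addition: build up to 4P.
2P: tangent at (5, 12): λ = (3·5² + 59)/(2·12) ≡ 0/24. 24⁻¹ ≡ 14 (mod 67), so λ ≡ 0·14 ≡ 0.
  x = λ² - 5 - 5 = 0 - 10 ≡ 57; y = λ·(5 - 57) - 12 ≡ 55. → (57, 55)
3P: (57, 55) + (5, 12). λ = (12 - 55)/(5 - 57) ≡ 24/15 mod 67. 15⁻¹ ≡ 9 (mod 67), so λ ≡ 15.
  x = λ² - 57 - 5 = 225 - 62 ≡ 29; y = λ·(57 - 29) - 55 ≡ 30. → (29, 30)
4P: (29, 30) + (5, 12). λ = (12 - 30)/(5 - 29) ≡ 49/43 mod 67. 43⁻¹ ≡ 53 (mod 67), so λ ≡ 51.
  x = λ² - 29 - 5 = 2601 - 34 ≡ 21; y = λ·(29 - 21) - 30 ≡ 43. → (21, 43)
4P = (21, 43).
Next 2Q:
Repeated addition: build up to 2Q.
2Q: tangent at (24, 31): λ = (3·24² + 59)/(2·31) ≡ 45/62. 62⁻¹ ≡ 40 (mod 67) since 62·40 = 2480 ≡ 1, so λ ≡ 45·40 ≡ 58.
  x = λ² - 24 - 24 = 3364 - 48 ≡ 33; y = λ·(24 - 33) - 31 ≡ 50. → (33, 50)
2Q = (33, 50).
Finally 4P + 2Q:
(21, 43) + (33, 50). λ = (50 - 43)/(33 - 21) ≡ 7/12 mod 67. 12⁻¹ ≡ 28 (mod 67), so λ ≡ 62.
  x = λ² - 21 - 33 = 3844 - 54 ≡ 38; y = λ·(21 - 38) - 43 ≡ 42. → (38, 42)

(38, 42)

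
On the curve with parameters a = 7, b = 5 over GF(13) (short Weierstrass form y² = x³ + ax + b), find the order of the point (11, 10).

2P: tangent at (11, 10): λ = (3·11² + 7)/(2·10) ≡ 6/7. 7⁻¹ ≡ 2 (mod 13) since 7·2 = 14 ≡ 1, so λ ≡ 6·2 ≡ 12.
  x = λ² - 11 - 11 = 144 - 22 ≡ 5; y = λ·(11 - 5) - 10 ≡ 10. → (5, 10)
3P: (5, 10) + (11, 10). λ = (10 - 10)/(11 - 5) ≡ 0/6 mod 13. 6⁻¹ ≡ 11 (mod 13) since 6·11 = 66 ≡ 1, so λ ≡ 0.
  x = λ² - 5 - 11 = 0 - 16 ≡ 10; y = λ·(5 - 10) - 10 ≡ 3. → (10, 3)
4P: (10, 3) + (11, 10). λ = (10 - 3)/(11 - 10) ≡ 7/1 mod 13. 1⁻¹ ≡ 1 (mod 13), so λ ≡ 7.
  x = λ² - 10 - 11 = 49 - 21 ≡ 2; y = λ·(10 - 2) - 3 ≡ 1. → (2, 1)
5P: (2, 1) + (11, 10). λ = (10 - 1)/(11 - 2) ≡ 9/9 mod 13. 9⁻¹ ≡ 3 (mod 13), so λ ≡ 1.
  x = λ² - 2 - 11 = 1 - 13 ≡ 1; y = λ·(2 - 1) - 1 ≡ 0. → (1, 0)
6P: (1, 0) + (11, 10). λ = (10 - 0)/(11 - 1) ≡ 10/10 mod 13. 10⁻¹ ≡ 4 (mod 13), so λ ≡ 1.
  x = λ² - 1 - 11 = 1 - 12 ≡ 2; y = λ·(1 - 2) - 0 ≡ 12. → (2, 12)
7P: (2, 12) + (11, 10). λ = (10 - 12)/(11 - 2) ≡ 11/9 mod 13. 9⁻¹ ≡ 3 (mod 13), so λ ≡ 7.
  x = λ² - 2 - 11 = 49 - 13 ≡ 10; y = λ·(2 - 10) - 12 ≡ 10. → (10, 10)
8P: (10, 10) + (11, 10). λ = (10 - 10)/(11 - 10) ≡ 0/1 mod 13. 1⁻¹ ≡ 1 (mod 13), so λ ≡ 0.
  x = λ² - 10 - 11 = 0 - 21 ≡ 5; y = λ·(10 - 5) - 10 ≡ 3. → (5, 3)
9P: (5, 3) + (11, 10). λ = (10 - 3)/(11 - 5) ≡ 7/6 mod 13. 6⁻¹ ≡ 11 (mod 13), so λ ≡ 12.
  x = λ² - 5 - 11 = 144 - 16 ≡ 11; y = λ·(5 - 11) - 3 ≡ 3. → (11, 3)
10P: (11, 3) + (11, 10): same x and y₁ ≡ -y₂, so the sum is the point at infinity.
10P = the point at infinity, so the order is 10.

10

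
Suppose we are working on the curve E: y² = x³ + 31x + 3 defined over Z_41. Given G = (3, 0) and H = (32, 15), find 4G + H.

First 4G:
Double-and-add on 4 = (100)₂. Start with G = (3, 0) for the leading 1-bit.
double: (3, 0) + (3, 0): same x and y₁ ≡ -y₂, so the sum is ∞.
double: ∞ + ∞ = ∞ (identity).
4G = ∞.
Finally 4G + H:
∞ + (32, 15) = (32, 15) (identity).

(32, 15)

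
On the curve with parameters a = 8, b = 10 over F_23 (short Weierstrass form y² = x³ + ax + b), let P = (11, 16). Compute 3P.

(22, 1)

Repeated addition: build up to 3P.
2P: tangent at (11, 16): λ = (3·11² + 8)/(2·16) ≡ 3/9. 9⁻¹ ≡ 18 (mod 23) since 9·18 = 162 ≡ 1, so λ ≡ 3·18 ≡ 8.
  x = λ² - 11 - 11 = 64 - 22 ≡ 19; y = λ·(11 - 19) - 16 ≡ 12. → (19, 12)
3P: (19, 12) + (11, 16). λ = (16 - 12)/(11 - 19) ≡ 4/15 mod 23. 15⁻¹ ≡ 20 (mod 23) since 15·20 = 300 ≡ 1, so λ ≡ 11.
  x = λ² - 19 - 11 = 121 - 30 ≡ 22; y = λ·(19 - 22) - 12 ≡ 1. → (22, 1)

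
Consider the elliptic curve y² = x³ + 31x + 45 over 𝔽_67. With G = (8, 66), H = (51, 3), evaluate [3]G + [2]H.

First 3G:
Repeated addition: build up to 3G.
2G: tangent at (8, 66): λ = (3·8² + 31)/(2·66) ≡ 22/65. 65⁻¹ ≡ 33 (mod 67) since 65·33 = 2145 ≡ 1, so λ ≡ 22·33 ≡ 56.
  x = λ² - 8 - 8 = 3136 - 16 ≡ 38; y = λ·(8 - 38) - 66 ≡ 63. → (38, 63)
3G: (38, 63) + (8, 66). λ = (66 - 63)/(8 - 38) ≡ 3/37 mod 67. 37⁻¹ ≡ 29 (mod 67) since 37·29 = 1073 ≡ 1, so λ ≡ 20.
  x = λ² - 38 - 8 = 400 - 46 ≡ 19; y = λ·(38 - 19) - 63 ≡ 49. → (19, 49)
3G = (19, 49).
Next 2H:
Repeated addition: build up to 2H.
2H: tangent at (51, 3): λ = (3·51² + 31)/(2·3) ≡ 62/6. 6⁻¹ ≡ 56 (mod 67), so λ ≡ 62·56 ≡ 55.
  x = λ² - 51 - 51 = 3025 - 102 ≡ 42; y = λ·(51 - 42) - 3 ≡ 23. → (42, 23)
2H = (42, 23).
Finally 3G + 2H:
(19, 49) + (42, 23). λ = (23 - 49)/(42 - 19) ≡ 41/23 mod 67. 23⁻¹ ≡ 35 (mod 67) since 23·35 = 805 ≡ 1, so λ ≡ 28.
  x = λ² - 19 - 42 = 784 - 61 ≡ 53; y = λ·(19 - 53) - 49 ≡ 4. → (53, 4)

(53, 4)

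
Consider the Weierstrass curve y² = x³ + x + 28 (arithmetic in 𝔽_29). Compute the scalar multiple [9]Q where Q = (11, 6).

(15, 5)

Repeated addition: build up to 9Q.
2Q: tangent at (11, 6): λ = (3·11² + 1)/(2·6) ≡ 16/12. 12⁻¹ ≡ 17 (mod 29), so λ ≡ 16·17 ≡ 11.
  x = λ² - 11 - 11 = 121 - 22 ≡ 12; y = λ·(11 - 12) - 6 ≡ 12. → (12, 12)
3Q: (12, 12) + (11, 6). λ = (6 - 12)/(11 - 12) ≡ 23/28 mod 29. 28⁻¹ ≡ 28 (mod 29) since 28·28 = 784 ≡ 1, so λ ≡ 6.
  x = λ² - 12 - 11 = 36 - 23 ≡ 13; y = λ·(12 - 13) - 12 ≡ 11. → (13, 11)
4Q: (13, 11) + (11, 6). λ = (6 - 11)/(11 - 13) ≡ 24/27 mod 29. 27⁻¹ ≡ 14 (mod 29), so λ ≡ 17.
  x = λ² - 13 - 11 = 289 - 24 ≡ 4; y = λ·(13 - 4) - 11 ≡ 26. → (4, 26)
5Q: (4, 26) + (11, 6). λ = (6 - 26)/(11 - 4) ≡ 9/7 mod 29. 7⁻¹ ≡ 25 (mod 29) since 7·25 = 175 ≡ 1, so λ ≡ 22.
  x = λ² - 4 - 11 = 484 - 15 ≡ 5; y = λ·(4 - 5) - 26 ≡ 10. → (5, 10)
6Q: (5, 10) + (11, 6). λ = (6 - 10)/(11 - 5) ≡ 25/6 mod 29. 6⁻¹ ≡ 5 (mod 29) since 6·5 = 30 ≡ 1, so λ ≡ 9.
  x = λ² - 5 - 11 = 81 - 16 ≡ 7; y = λ·(5 - 7) - 10 ≡ 1. → (7, 1)
7Q: (7, 1) + (11, 6). λ = (6 - 1)/(11 - 7) ≡ 5/4 mod 29. 4⁻¹ ≡ 22 (mod 29) since 4·22 = 88 ≡ 1, so λ ≡ 23.
  x = λ² - 7 - 11 = 529 - 18 ≡ 18; y = λ·(7 - 18) - 1 ≡ 7. → (18, 7)
8Q: (18, 7) + (11, 6). λ = (6 - 7)/(11 - 18) ≡ 28/22 mod 29. 22⁻¹ ≡ 4 (mod 29) since 22·4 = 88 ≡ 1, so λ ≡ 25.
  x = λ² - 18 - 11 = 625 - 29 ≡ 16; y = λ·(18 - 16) - 7 ≡ 14. → (16, 14)
9Q: (16, 14) + (11, 6). λ = (6 - 14)/(11 - 16) ≡ 21/24 mod 29. 24⁻¹ ≡ 23 (mod 29) since 24·23 = 552 ≡ 1, so λ ≡ 19.
  x = λ² - 16 - 11 = 361 - 27 ≡ 15; y = λ·(16 - 15) - 14 ≡ 5. → (15, 5)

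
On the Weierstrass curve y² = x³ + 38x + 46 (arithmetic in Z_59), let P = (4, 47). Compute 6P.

O

Double-and-add on 6 = (110)₂. Start with P = (4, 47) for the leading 1-bit.
double: tangent at (4, 47): λ = (3·4² + 38)/(2·47) ≡ 27/35. 35⁻¹ ≡ 27 (mod 59) since 35·27 = 945 ≡ 1, so λ ≡ 27·27 ≡ 21.
  x = λ² - 4 - 4 = 441 - 8 ≡ 20; y = λ·(4 - 20) - 47 ≡ 30. → (20, 30)
add P: (20, 30) + (4, 47). λ = (47 - 30)/(4 - 20) ≡ 17/43 mod 59. 43⁻¹ ≡ 11 (mod 59) since 43·11 = 473 ≡ 1, so λ ≡ 10.
  x = λ² - 20 - 4 = 100 - 24 ≡ 17; y = λ·(20 - 17) - 30 ≡ 0. → (17, 0)
double: (17, 0) + (17, 0): same x and y₁ ≡ -y₂, so the sum is 𝒪.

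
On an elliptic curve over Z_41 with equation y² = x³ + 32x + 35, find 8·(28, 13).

(17, 30)

Write P = (28, 13).
Repeated addition: build up to 8P.
2P: tangent at (28, 13): λ = (3·28² + 32)/(2·13) ≡ 6/26. 26⁻¹ ≡ 30 (mod 41) since 26·30 = 780 ≡ 1, so λ ≡ 6·30 ≡ 16.
  x = λ² - 28 - 28 = 256 - 56 ≡ 36; y = λ·(28 - 36) - 13 ≡ 23. → (36, 23)
3P: (36, 23) + (28, 13). λ = (13 - 23)/(28 - 36) ≡ 31/33 mod 41. 33⁻¹ ≡ 5 (mod 41), so λ ≡ 32.
  x = λ² - 36 - 28 = 1024 - 64 ≡ 17; y = λ·(36 - 17) - 23 ≡ 11. → (17, 11)
4P: (17, 11) + (28, 13). λ = (13 - 11)/(28 - 17) ≡ 2/11 mod 41. 11⁻¹ ≡ 15 (mod 41) since 11·15 = 165 ≡ 1, so λ ≡ 30.
  x = λ² - 17 - 28 = 900 - 45 ≡ 35; y = λ·(17 - 35) - 11 ≡ 23. → (35, 23)
5P: (35, 23) + (28, 13). λ = (13 - 23)/(28 - 35) ≡ 31/34 mod 41. 34⁻¹ ≡ 35 (mod 41) since 34·35 = 1190 ≡ 1, so λ ≡ 19.
  x = λ² - 35 - 28 = 361 - 63 ≡ 11; y = λ·(35 - 11) - 23 ≡ 23. → (11, 23)
6P: (11, 23) + (28, 13). λ = (13 - 23)/(28 - 11) ≡ 31/17 mod 41. 17⁻¹ ≡ 29 (mod 41) since 17·29 = 493 ≡ 1, so λ ≡ 38.
  x = λ² - 11 - 28 = 1444 - 39 ≡ 11; y = λ·(11 - 11) - 23 ≡ 18. → (11, 18)
7P: (11, 18) + (28, 13). λ = (13 - 18)/(28 - 11) ≡ 36/17 mod 41. 17⁻¹ ≡ 29 (mod 41), so λ ≡ 19.
  x = λ² - 11 - 28 = 361 - 39 ≡ 35; y = λ·(11 - 35) - 18 ≡ 18. → (35, 18)
8P: (35, 18) + (28, 13). λ = (13 - 18)/(28 - 35) ≡ 36/34 mod 41. 34⁻¹ ≡ 35 (mod 41), so λ ≡ 30.
  x = λ² - 35 - 28 = 900 - 63 ≡ 17; y = λ·(35 - 17) - 18 ≡ 30. → (17, 30)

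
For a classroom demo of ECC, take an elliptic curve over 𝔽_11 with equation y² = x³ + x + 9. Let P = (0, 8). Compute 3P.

(0, 3)

Repeated addition: build up to 3P.
2P: tangent at (0, 8): λ = (3·0² + 1)/(2·8) ≡ 1/5. 5⁻¹ ≡ 9 (mod 11), so λ ≡ 1·9 ≡ 9.
  x = λ² - 0 - 0 = 81 - 0 ≡ 4; y = λ·(0 - 4) - 8 ≡ 0. → (4, 0)
3P: (4, 0) + (0, 8). λ = (8 - 0)/(0 - 4) ≡ 8/7 mod 11. 7⁻¹ ≡ 8 (mod 11), so λ ≡ 9.
  x = λ² - 4 - 0 = 81 - 4 ≡ 0; y = λ·(4 - 0) - 0 ≡ 3. → (0, 3)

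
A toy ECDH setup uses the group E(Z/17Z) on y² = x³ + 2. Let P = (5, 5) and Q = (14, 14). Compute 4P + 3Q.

(12, 8)

First 4P:
Double-and-add on 4 = (100)₂. Start with P = (5, 5) for the leading 1-bit.
double: tangent at (5, 5): λ = (3·5² + 0)/(2·5) ≡ 7/10. 10⁻¹ ≡ 12 (mod 17), so λ ≡ 7·12 ≡ 16.
  x = λ² - 5 - 5 = 256 - 10 ≡ 8; y = λ·(5 - 8) - 5 ≡ 15. → (8, 15)
double: tangent at (8, 15): λ = (3·8² + 0)/(2·15) ≡ 5/13. 13⁻¹ ≡ 4 (mod 17), so λ ≡ 5·4 ≡ 3.
  x = λ² - 8 - 8 = 9 - 16 ≡ 10; y = λ·(8 - 10) - 15 ≡ 13. → (10, 13)
4P = (10, 13).
Next 3Q:
Repeated addition: build up to 3Q.
2Q: tangent at (14, 14): λ = (3·14² + 0)/(2·14) ≡ 10/11. 11⁻¹ ≡ 14 (mod 17) since 11·14 = 154 ≡ 1, so λ ≡ 10·14 ≡ 4.
  x = λ² - 14 - 14 = 16 - 28 ≡ 5; y = λ·(14 - 5) - 14 ≡ 5. → (5, 5)
3Q: (5, 5) + (14, 14). λ = (14 - 5)/(14 - 5) ≡ 9/9 mod 17. 9⁻¹ ≡ 2 (mod 17), so λ ≡ 1.
  x = λ² - 5 - 14 = 1 - 19 ≡ 16; y = λ·(5 - 16) - 5 ≡ 1. → (16, 1)
3Q = (16, 1).
Finally 4P + 3Q:
(10, 13) + (16, 1). λ = (1 - 13)/(16 - 10) ≡ 5/6 mod 17. 6⁻¹ ≡ 3 (mod 17), so λ ≡ 15.
  x = λ² - 10 - 16 = 225 - 26 ≡ 12; y = λ·(10 - 12) - 13 ≡ 8. → (12, 8)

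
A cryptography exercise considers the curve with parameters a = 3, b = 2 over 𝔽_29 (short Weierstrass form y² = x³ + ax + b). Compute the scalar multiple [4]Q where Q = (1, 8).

(14, 2)

Double-and-add on 4 = (100)₂. Start with Q = (1, 8) for the leading 1-bit.
double: tangent at (1, 8): λ = (3·1² + 3)/(2·8) ≡ 6/16. 16⁻¹ ≡ 20 (mod 29), so λ ≡ 6·20 ≡ 4.
  x = λ² - 1 - 1 = 16 - 2 ≡ 14; y = λ·(1 - 14) - 8 ≡ 27. → (14, 27)
double: tangent at (14, 27): λ = (3·14² + 3)/(2·27) ≡ 11/25. 25⁻¹ ≡ 7 (mod 29), so λ ≡ 11·7 ≡ 19.
  x = λ² - 14 - 14 = 361 - 28 ≡ 14; y = λ·(14 - 14) - 27 ≡ 2. → (14, 2)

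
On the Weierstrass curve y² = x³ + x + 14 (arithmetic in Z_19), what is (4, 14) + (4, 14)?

tangent at (4, 14): λ = (3·4² + 1)/(2·14) ≡ 11/9. 9⁻¹ ≡ 17 (mod 19) since 9·17 = 153 ≡ 1, so λ ≡ 11·17 ≡ 16.
  x = λ² - 4 - 4 = 256 - 8 ≡ 1; y = λ·(4 - 1) - 14 ≡ 15. → (1, 15)

(1, 15)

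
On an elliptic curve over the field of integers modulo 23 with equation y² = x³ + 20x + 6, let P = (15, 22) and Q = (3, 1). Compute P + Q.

(21, 2)

(15, 22) + (3, 1). λ = (1 - 22)/(3 - 15) ≡ 2/11 mod 23. 11⁻¹ ≡ 21 (mod 23) since 11·21 = 231 ≡ 1, so λ ≡ 19.
  x = λ² - 15 - 3 = 361 - 18 ≡ 21; y = λ·(15 - 21) - 22 ≡ 2. → (21, 2)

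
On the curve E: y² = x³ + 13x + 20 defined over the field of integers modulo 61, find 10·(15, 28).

(27, 31)

Write P = (15, 28).
Repeated addition: build up to 10P.
2P: tangent at (15, 28): λ = (3·15² + 13)/(2·28) ≡ 17/56. 56⁻¹ ≡ 12 (mod 61), so λ ≡ 17·12 ≡ 21.
  x = λ² - 15 - 15 = 441 - 30 ≡ 45; y = λ·(15 - 45) - 28 ≡ 13. → (45, 13)
3P: (45, 13) + (15, 28). λ = (28 - 13)/(15 - 45) ≡ 15/31 mod 61. 31⁻¹ ≡ 2 (mod 61), so λ ≡ 30.
  x = λ² - 45 - 15 = 900 - 60 ≡ 47; y = λ·(45 - 47) - 13 ≡ 49. → (47, 49)
4P: (47, 49) + (15, 28). λ = (28 - 49)/(15 - 47) ≡ 40/29 mod 61. 29⁻¹ ≡ 40 (mod 61) since 29·40 = 1160 ≡ 1, so λ ≡ 14.
  x = λ² - 47 - 15 = 196 - 62 ≡ 12; y = λ·(47 - 12) - 49 ≡ 14. → (12, 14)
5P: (12, 14) + (15, 28). λ = (28 - 14)/(15 - 12) ≡ 14/3 mod 61. 3⁻¹ ≡ 41 (mod 61) since 3·41 = 123 ≡ 1, so λ ≡ 25.
  x = λ² - 12 - 15 = 625 - 27 ≡ 49; y = λ·(12 - 49) - 14 ≡ 37. → (49, 37)
6P: (49, 37) + (15, 28). λ = (28 - 37)/(15 - 49) ≡ 52/27 mod 61. 27⁻¹ ≡ 52 (mod 61) since 27·52 = 1404 ≡ 1, so λ ≡ 20.
  x = λ² - 49 - 15 = 400 - 64 ≡ 31; y = λ·(49 - 31) - 37 ≡ 18. → (31, 18)
7P: (31, 18) + (15, 28). λ = (28 - 18)/(15 - 31) ≡ 10/45 mod 61. 45⁻¹ ≡ 19 (mod 61) since 45·19 = 855 ≡ 1, so λ ≡ 7.
  x = λ² - 31 - 15 = 49 - 46 ≡ 3; y = λ·(31 - 3) - 18 ≡ 56. → (3, 56)
8P: (3, 56) + (15, 28). λ = (28 - 56)/(15 - 3) ≡ 33/12 mod 61. 12⁻¹ ≡ 56 (mod 61), so λ ≡ 18.
  x = λ² - 3 - 15 = 324 - 18 ≡ 1; y = λ·(3 - 1) - 56 ≡ 41. → (1, 41)
9P: (1, 41) + (15, 28). λ = (28 - 41)/(15 - 1) ≡ 48/14 mod 61. 14⁻¹ ≡ 48 (mod 61) since 14·48 = 672 ≡ 1, so λ ≡ 47.
  x = λ² - 1 - 15 = 2209 - 16 ≡ 58; y = λ·(1 - 58) - 41 ≡ 25. → (58, 25)
10P: (58, 25) + (15, 28). λ = (28 - 25)/(15 - 58) ≡ 3/18 mod 61. 18⁻¹ ≡ 17 (mod 61), so λ ≡ 51.
  x = λ² - 58 - 15 = 2601 - 73 ≡ 27; y = λ·(58 - 27) - 25 ≡ 31. → (27, 31)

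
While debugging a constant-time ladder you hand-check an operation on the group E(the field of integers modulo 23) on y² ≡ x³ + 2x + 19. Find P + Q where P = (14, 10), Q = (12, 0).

(22, 19)

(14, 10) + (12, 0). λ = (0 - 10)/(12 - 14) ≡ 13/21 mod 23. 21⁻¹ ≡ 11 (mod 23), so λ ≡ 5.
  x = λ² - 14 - 12 = 25 - 26 ≡ 22; y = λ·(14 - 22) - 10 ≡ 19. → (22, 19)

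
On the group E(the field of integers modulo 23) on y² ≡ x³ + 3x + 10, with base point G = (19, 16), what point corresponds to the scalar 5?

(5, 9)

Repeated addition: build up to 5G.
2G: tangent at (19, 16): λ = (3·19² + 3)/(2·16) ≡ 5/9. 9⁻¹ ≡ 18 (mod 23), so λ ≡ 5·18 ≡ 21.
  x = λ² - 19 - 19 = 441 - 38 ≡ 12; y = λ·(19 - 12) - 16 ≡ 16. → (12, 16)
3G: (12, 16) + (19, 16). λ = (16 - 16)/(19 - 12) ≡ 0/7 mod 23. 7⁻¹ ≡ 10 (mod 23) since 7·10 = 70 ≡ 1, so λ ≡ 0.
  x = λ² - 12 - 19 = 0 - 31 ≡ 15; y = λ·(12 - 15) - 16 ≡ 7. → (15, 7)
4G: (15, 7) + (19, 16). λ = (16 - 7)/(19 - 15) ≡ 9/4 mod 23. 4⁻¹ ≡ 6 (mod 23) since 4·6 = 24 ≡ 1, so λ ≡ 8.
  x = λ² - 15 - 19 = 64 - 34 ≡ 7; y = λ·(15 - 7) - 7 ≡ 11. → (7, 11)
5G: (7, 11) + (19, 16). λ = (16 - 11)/(19 - 7) ≡ 5/12 mod 23. 12⁻¹ ≡ 2 (mod 23), so λ ≡ 10.
  x = λ² - 7 - 19 = 100 - 26 ≡ 5; y = λ·(7 - 5) - 11 ≡ 9. → (5, 9)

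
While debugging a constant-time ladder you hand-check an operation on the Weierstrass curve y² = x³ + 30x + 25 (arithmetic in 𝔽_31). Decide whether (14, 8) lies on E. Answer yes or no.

y² = 8² ≡ 2; x³ + 30x + 25 = 3189 ≡ 27 (mod 31). 2 ≠ 27.

no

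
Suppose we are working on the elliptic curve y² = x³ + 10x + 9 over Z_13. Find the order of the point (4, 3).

2P: tangent at (4, 3): λ = (3·4² + 10)/(2·3) ≡ 6/6. 6⁻¹ ≡ 11 (mod 13) since 6·11 = 66 ≡ 1, so λ ≡ 6·11 ≡ 1.
  x = λ² - 4 - 4 = 1 - 8 ≡ 6; y = λ·(4 - 6) - 3 ≡ 8. → (6, 8)
3P: (6, 8) + (4, 3). λ = (3 - 8)/(4 - 6) ≡ 8/11 mod 13. 11⁻¹ ≡ 6 (mod 13), so λ ≡ 9.
  x = λ² - 6 - 4 = 81 - 10 ≡ 6; y = λ·(6 - 6) - 8 ≡ 5. → (6, 5)
4P: (6, 5) + (4, 3). λ = (3 - 5)/(4 - 6) ≡ 11/11 mod 13. 11⁻¹ ≡ 6 (mod 13), so λ ≡ 1.
  x = λ² - 6 - 4 = 1 - 10 ≡ 4; y = λ·(6 - 4) - 5 ≡ 10. → (4, 10)
5P: (4, 10) + (4, 3): same x and y₁ ≡ -y₂, so the sum is O.
5P = O, so the order is 5.

5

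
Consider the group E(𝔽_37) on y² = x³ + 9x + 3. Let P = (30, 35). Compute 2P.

tangent at (30, 35): λ = (3·30² + 9)/(2·35) ≡ 8/33. 33⁻¹ ≡ 9 (mod 37), so λ ≡ 8·9 ≡ 35.
  x = λ² - 30 - 30 = 1225 - 60 ≡ 18; y = λ·(30 - 18) - 35 ≡ 15. → (18, 15)

(18, 15)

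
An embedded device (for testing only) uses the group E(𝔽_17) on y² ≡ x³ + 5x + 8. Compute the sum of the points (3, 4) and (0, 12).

(6, 4)

(3, 4) + (0, 12). λ = (12 - 4)/(0 - 3) ≡ 8/14 mod 17. 14⁻¹ ≡ 11 (mod 17), so λ ≡ 3.
  x = λ² - 3 - 0 = 9 - 3 ≡ 6; y = λ·(3 - 6) - 4 ≡ 4. → (6, 4)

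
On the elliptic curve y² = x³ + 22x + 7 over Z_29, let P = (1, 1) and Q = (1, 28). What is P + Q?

The two points share x = 1 and their y-coordinates satisfy 1 + 28 ≡ 0 (mod 29), so they are inverses. Their sum is O.

O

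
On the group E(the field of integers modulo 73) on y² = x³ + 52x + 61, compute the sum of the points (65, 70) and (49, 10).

(5, 9)

(65, 70) + (49, 10). λ = (10 - 70)/(49 - 65) ≡ 13/57 mod 73. 57⁻¹ ≡ 41 (mod 73) since 57·41 = 2337 ≡ 1, so λ ≡ 22.
  x = λ² - 65 - 49 = 484 - 114 ≡ 5; y = λ·(65 - 5) - 70 ≡ 9. → (5, 9)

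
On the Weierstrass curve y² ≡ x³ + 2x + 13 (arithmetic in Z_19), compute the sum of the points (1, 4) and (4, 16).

(1, 4) + (4, 16). λ = (16 - 4)/(4 - 1) ≡ 12/3 mod 19. 3⁻¹ ≡ 13 (mod 19) since 3·13 = 39 ≡ 1, so λ ≡ 4.
  x = λ² - 1 - 4 = 16 - 5 ≡ 11; y = λ·(1 - 11) - 4 ≡ 13. → (11, 13)

(11, 13)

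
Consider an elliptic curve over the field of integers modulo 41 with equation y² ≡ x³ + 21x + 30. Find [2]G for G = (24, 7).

(35, 4)

tangent at (24, 7): λ = (3·24² + 21)/(2·7) ≡ 27/14. 14⁻¹ ≡ 3 (mod 41) since 14·3 = 42 ≡ 1, so λ ≡ 27·3 ≡ 40.
  x = λ² - 24 - 24 = 1600 - 48 ≡ 35; y = λ·(24 - 35) - 7 ≡ 4. → (35, 4)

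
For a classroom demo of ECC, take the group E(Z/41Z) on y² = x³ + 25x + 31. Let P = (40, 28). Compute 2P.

(33, 37)

tangent at (40, 28): λ = (3·40² + 25)/(2·28) ≡ 28/15. 15⁻¹ ≡ 11 (mod 41), so λ ≡ 28·11 ≡ 21.
  x = λ² - 40 - 40 = 441 - 80 ≡ 33; y = λ·(40 - 33) - 28 ≡ 37. → (33, 37)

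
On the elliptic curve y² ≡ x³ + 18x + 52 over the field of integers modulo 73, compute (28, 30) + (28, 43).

O

The two points share x = 28 and their y-coordinates satisfy 30 + 43 ≡ 0 (mod 73), so they are inverses. Their sum is O.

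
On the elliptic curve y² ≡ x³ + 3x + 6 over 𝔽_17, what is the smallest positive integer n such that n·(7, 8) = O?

7

2P: tangent at (7, 8): λ = (3·7² + 3)/(2·8) ≡ 14/16. 16⁻¹ ≡ 16 (mod 17) since 16·16 = 256 ≡ 1, so λ ≡ 14·16 ≡ 3.
  x = λ² - 7 - 7 = 9 - 14 ≡ 12; y = λ·(7 - 12) - 8 ≡ 11. → (12, 11)
3P: (12, 11) + (7, 8). λ = (8 - 11)/(7 - 12) ≡ 14/12 mod 17. 12⁻¹ ≡ 10 (mod 17) since 12·10 = 120 ≡ 1, so λ ≡ 4.
  x = λ² - 12 - 7 = 16 - 19 ≡ 14; y = λ·(12 - 14) - 11 ≡ 15. → (14, 15)
4P: (14, 15) + (7, 8). λ = (8 - 15)/(7 - 14) ≡ 10/10 mod 17. 10⁻¹ ≡ 12 (mod 17) since 10·12 = 120 ≡ 1, so λ ≡ 1.
  x = λ² - 14 - 7 = 1 - 21 ≡ 14; y = λ·(14 - 14) - 15 ≡ 2. → (14, 2)
5P: (14, 2) + (7, 8). λ = (8 - 2)/(7 - 14) ≡ 6/10 mod 17. 10⁻¹ ≡ 12 (mod 17) since 10·12 = 120 ≡ 1, so λ ≡ 4.
  x = λ² - 14 - 7 = 16 - 21 ≡ 12; y = λ·(14 - 12) - 2 ≡ 6. → (12, 6)
6P: (12, 6) + (7, 8). λ = (8 - 6)/(7 - 12) ≡ 2/12 mod 17. 12⁻¹ ≡ 10 (mod 17), so λ ≡ 3.
  x = λ² - 12 - 7 = 9 - 19 ≡ 7; y = λ·(12 - 7) - 6 ≡ 9. → (7, 9)
7P: (7, 9) + (7, 8): same x and y₁ ≡ -y₂, so the sum is O.
7P = O, so the order is 7.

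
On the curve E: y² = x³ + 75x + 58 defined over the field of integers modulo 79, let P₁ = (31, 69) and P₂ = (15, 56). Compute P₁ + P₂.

(31, 69) + (15, 56). λ = (56 - 69)/(15 - 31) ≡ 66/63 mod 79. 63⁻¹ ≡ 74 (mod 79), so λ ≡ 65.
  x = λ² - 31 - 15 = 4225 - 46 ≡ 71; y = λ·(31 - 71) - 69 ≡ 17. → (71, 17)

(71, 17)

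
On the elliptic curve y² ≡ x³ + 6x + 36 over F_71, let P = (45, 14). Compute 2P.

tangent at (45, 14): λ = (3·45² + 6)/(2·14) ≡ 46/28. 28⁻¹ ≡ 33 (mod 71) since 28·33 = 924 ≡ 1, so λ ≡ 46·33 ≡ 27.
  x = λ² - 45 - 45 = 729 - 90 ≡ 0; y = λ·(45 - 0) - 14 ≡ 65. → (0, 65)

(0, 65)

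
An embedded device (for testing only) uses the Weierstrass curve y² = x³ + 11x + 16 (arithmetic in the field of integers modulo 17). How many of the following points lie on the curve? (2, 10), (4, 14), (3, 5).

(2, 10): 10² ≡ 15, rhs ≡ 12 → off.
(4, 14): 14² ≡ 9, rhs ≡ 5 → off.
(3, 5): 5² ≡ 8, rhs ≡ 8 → on.

1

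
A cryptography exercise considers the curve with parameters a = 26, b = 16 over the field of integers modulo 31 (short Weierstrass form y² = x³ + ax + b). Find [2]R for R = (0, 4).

tangent at (0, 4): λ = (3·0² + 26)/(2·4) ≡ 26/8. 8⁻¹ ≡ 4 (mod 31), so λ ≡ 26·4 ≡ 11.
  x = λ² - 0 - 0 = 121 - 0 ≡ 28; y = λ·(0 - 28) - 4 ≡ 29. → (28, 29)

(28, 29)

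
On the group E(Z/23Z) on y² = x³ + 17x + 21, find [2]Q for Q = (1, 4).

tangent at (1, 4): λ = (3·1² + 17)/(2·4) ≡ 20/8. 8⁻¹ ≡ 3 (mod 23), so λ ≡ 20·3 ≡ 14.
  x = λ² - 1 - 1 = 196 - 2 ≡ 10; y = λ·(1 - 10) - 4 ≡ 8. → (10, 8)

(10, 8)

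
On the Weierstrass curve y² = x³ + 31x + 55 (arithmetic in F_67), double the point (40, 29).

tangent at (40, 29): λ = (3·40² + 31)/(2·29) ≡ 7/58. 58⁻¹ ≡ 52 (mod 67) since 58·52 = 3016 ≡ 1, so λ ≡ 7·52 ≡ 29.
  x = λ² - 40 - 40 = 841 - 80 ≡ 24; y = λ·(40 - 24) - 29 ≡ 33. → (24, 33)

(24, 33)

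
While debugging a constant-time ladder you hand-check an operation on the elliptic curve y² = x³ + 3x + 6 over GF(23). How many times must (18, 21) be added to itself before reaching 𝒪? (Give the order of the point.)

9

2P: tangent at (18, 21): λ = (3·18² + 3)/(2·21) ≡ 9/19. 19⁻¹ ≡ 17 (mod 23), so λ ≡ 9·17 ≡ 15.
  x = λ² - 18 - 18 = 225 - 36 ≡ 5; y = λ·(18 - 5) - 21 ≡ 13. → (5, 13)
3P: (5, 13) + (18, 21). λ = (21 - 13)/(18 - 5) ≡ 8/13 mod 23. 13⁻¹ ≡ 16 (mod 23), so λ ≡ 13.
  x = λ² - 5 - 18 = 169 - 23 ≡ 8; y = λ·(5 - 8) - 13 ≡ 17. → (8, 17)
4P: (8, 17) + (18, 21). λ = (21 - 17)/(18 - 8) ≡ 4/10 mod 23. 10⁻¹ ≡ 7 (mod 23), so λ ≡ 5.
  x = λ² - 8 - 18 = 25 - 26 ≡ 22; y = λ·(8 - 22) - 17 ≡ 5. → (22, 5)
5P: (22, 5) + (18, 21). λ = (21 - 5)/(18 - 22) ≡ 16/19 mod 23. 19⁻¹ ≡ 17 (mod 23) since 19·17 = 323 ≡ 1, so λ ≡ 19.
  x = λ² - 22 - 18 = 361 - 40 ≡ 22; y = λ·(22 - 22) - 5 ≡ 18. → (22, 18)
6P: (22, 18) + (18, 21). λ = (21 - 18)/(18 - 22) ≡ 3/19 mod 23. 19⁻¹ ≡ 17 (mod 23) since 19·17 = 323 ≡ 1, so λ ≡ 5.
  x = λ² - 22 - 18 = 25 - 40 ≡ 8; y = λ·(22 - 8) - 18 ≡ 6. → (8, 6)
7P: (8, 6) + (18, 21). λ = (21 - 6)/(18 - 8) ≡ 15/10 mod 23. 10⁻¹ ≡ 7 (mod 23) since 10·7 = 70 ≡ 1, so λ ≡ 13.
  x = λ² - 8 - 18 = 169 - 26 ≡ 5; y = λ·(8 - 5) - 6 ≡ 10. → (5, 10)
8P: (5, 10) + (18, 21). λ = (21 - 10)/(18 - 5) ≡ 11/13 mod 23. 13⁻¹ ≡ 16 (mod 23), so λ ≡ 15.
  x = λ² - 5 - 18 = 225 - 23 ≡ 18; y = λ·(5 - 18) - 10 ≡ 2. → (18, 2)
9P: (18, 2) + (18, 21): same x and y₁ ≡ -y₂, so the sum is 𝒪.
9P = 𝒪, so the order is 9.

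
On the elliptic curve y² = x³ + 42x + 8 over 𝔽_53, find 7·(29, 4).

(2, 43)

Write P = (29, 4).
Double-and-add on 7 = (111)₂. Start with P = (29, 4) for the leading 1-bit.
double: tangent at (29, 4): λ = (3·29² + 42)/(2·4) ≡ 21/8. 8⁻¹ ≡ 20 (mod 53) since 8·20 = 160 ≡ 1, so λ ≡ 21·20 ≡ 49.
  x = λ² - 29 - 29 = 2401 - 58 ≡ 11; y = λ·(29 - 11) - 4 ≡ 30. → (11, 30)
add P: (11, 30) + (29, 4). λ = (4 - 30)/(29 - 11) ≡ 27/18 mod 53. 18⁻¹ ≡ 3 (mod 53), so λ ≡ 28.
  x = λ² - 11 - 29 = 784 - 40 ≡ 2; y = λ·(11 - 2) - 30 ≡ 10. → (2, 10)
double: tangent at (2, 10): λ = (3·2² + 42)/(2·10) ≡ 1/20. 20⁻¹ ≡ 8 (mod 53) since 20·8 = 160 ≡ 1, so λ ≡ 1·8 ≡ 8.
  x = λ² - 2 - 2 = 64 - 4 ≡ 7; y = λ·(2 - 7) - 10 ≡ 3. → (7, 3)
add P: (7, 3) + (29, 4). λ = (4 - 3)/(29 - 7) ≡ 1/22 mod 53. 22⁻¹ ≡ 41 (mod 53) since 22·41 = 902 ≡ 1, so λ ≡ 41.
  x = λ² - 7 - 29 = 1681 - 36 ≡ 2; y = λ·(7 - 2) - 3 ≡ 43. → (2, 43)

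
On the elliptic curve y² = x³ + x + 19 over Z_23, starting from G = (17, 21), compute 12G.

(18, 2)

Repeated addition: build up to 12G.
2G: tangent at (17, 21): λ = (3·17² + 1)/(2·21) ≡ 17/19. 19⁻¹ ≡ 17 (mod 23), so λ ≡ 17·17 ≡ 13.
  x = λ² - 17 - 17 = 169 - 34 ≡ 20; y = λ·(17 - 20) - 21 ≡ 9. → (20, 9)
3G: (20, 9) + (17, 21). λ = (21 - 9)/(17 - 20) ≡ 12/20 mod 23. 20⁻¹ ≡ 15 (mod 23), so λ ≡ 19.
  x = λ² - 20 - 17 = 361 - 37 ≡ 2; y = λ·(20 - 2) - 9 ≡ 11. → (2, 11)
4G: (2, 11) + (17, 21). λ = (21 - 11)/(17 - 2) ≡ 10/15 mod 23. 15⁻¹ ≡ 20 (mod 23), so λ ≡ 16.
  x = λ² - 2 - 17 = 256 - 19 ≡ 7; y = λ·(2 - 7) - 11 ≡ 1. → (7, 1)
5G: (7, 1) + (17, 21). λ = (21 - 1)/(17 - 7) ≡ 20/10 mod 23. 10⁻¹ ≡ 7 (mod 23) since 10·7 = 70 ≡ 1, so λ ≡ 2.
  x = λ² - 7 - 17 = 4 - 24 ≡ 3; y = λ·(7 - 3) - 1 ≡ 7. → (3, 7)
6G: (3, 7) + (17, 21). λ = (21 - 7)/(17 - 3) ≡ 14/14 mod 23. 14⁻¹ ≡ 5 (mod 23), so λ ≡ 1.
  x = λ² - 3 - 17 = 1 - 20 ≡ 4; y = λ·(3 - 4) - 7 ≡ 15. → (4, 15)
7G: (4, 15) + (17, 21). λ = (21 - 15)/(17 - 4) ≡ 6/13 mod 23. 13⁻¹ ≡ 16 (mod 23), so λ ≡ 4.
  x = λ² - 4 - 17 = 16 - 21 ≡ 18; y = λ·(4 - 18) - 15 ≡ 21. → (18, 21)
8G: (18, 21) + (17, 21). λ = (21 - 21)/(17 - 18) ≡ 0/22 mod 23. 22⁻¹ ≡ 22 (mod 23), so λ ≡ 0.
  x = λ² - 18 - 17 = 0 - 35 ≡ 11; y = λ·(18 - 11) - 21 ≡ 2. → (11, 2)
9G: (11, 2) + (17, 21). λ = (21 - 2)/(17 - 11) ≡ 19/6 mod 23. 6⁻¹ ≡ 4 (mod 23) since 6·4 = 24 ≡ 1, so λ ≡ 7.
  x = λ² - 11 - 17 = 49 - 28 ≡ 21; y = λ·(11 - 21) - 2 ≡ 20. → (21, 20)
10G: (21, 20) + (17, 21). λ = (21 - 20)/(17 - 21) ≡ 1/19 mod 23. 19⁻¹ ≡ 17 (mod 23), so λ ≡ 17.
  x = λ² - 21 - 17 = 289 - 38 ≡ 21; y = λ·(21 - 21) - 20 ≡ 3. → (21, 3)
11G: (21, 3) + (17, 21). λ = (21 - 3)/(17 - 21) ≡ 18/19 mod 23. 19⁻¹ ≡ 17 (mod 23), so λ ≡ 7.
  x = λ² - 21 - 17 = 49 - 38 ≡ 11; y = λ·(21 - 11) - 3 ≡ 21. → (11, 21)
12G: (11, 21) + (17, 21). λ = (21 - 21)/(17 - 11) ≡ 0/6 mod 23. 6⁻¹ ≡ 4 (mod 23) since 6·4 = 24 ≡ 1, so λ ≡ 0.
  x = λ² - 11 - 17 = 0 - 28 ≡ 18; y = λ·(11 - 18) - 21 ≡ 2. → (18, 2)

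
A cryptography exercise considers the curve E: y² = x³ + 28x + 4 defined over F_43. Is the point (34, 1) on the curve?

y² = 1² ≡ 1; x³ + 28x + 4 = 40260 ≡ 12 (mod 43). 1 ≠ 12.

no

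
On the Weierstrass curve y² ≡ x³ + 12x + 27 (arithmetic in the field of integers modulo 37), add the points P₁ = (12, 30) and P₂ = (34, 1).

(12, 30) + (34, 1). λ = (1 - 30)/(34 - 12) ≡ 8/22 mod 37. 22⁻¹ ≡ 32 (mod 37) since 22·32 = 704 ≡ 1, so λ ≡ 34.
  x = λ² - 12 - 34 = 1156 - 46 ≡ 0; y = λ·(12 - 0) - 30 ≡ 8. → (0, 8)

(0, 8)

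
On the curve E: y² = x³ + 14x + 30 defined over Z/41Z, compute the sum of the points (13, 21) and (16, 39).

(13, 21) + (16, 39). λ = (39 - 21)/(16 - 13) ≡ 18/3 mod 41. 3⁻¹ ≡ 14 (mod 41) since 3·14 = 42 ≡ 1, so λ ≡ 6.
  x = λ² - 13 - 16 = 36 - 29 ≡ 7; y = λ·(13 - 7) - 21 ≡ 15. → (7, 15)

(7, 15)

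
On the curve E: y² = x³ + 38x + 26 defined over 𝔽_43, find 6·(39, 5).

Write G = (39, 5).
Double-and-add on 6 = (110)₂. Start with G = (39, 5) for the leading 1-bit.
double: tangent at (39, 5): λ = (3·39² + 38)/(2·5) ≡ 0/10. 10⁻¹ ≡ 13 (mod 43), so λ ≡ 0·13 ≡ 0.
  x = λ² - 39 - 39 = 0 - 78 ≡ 8; y = λ·(39 - 8) - 5 ≡ 38. → (8, 38)
add G: (8, 38) + (39, 5). λ = (5 - 38)/(39 - 8) ≡ 10/31 mod 43. 31⁻¹ ≡ 25 (mod 43), so λ ≡ 35.
  x = λ² - 8 - 39 = 1225 - 47 ≡ 17; y = λ·(8 - 17) - 38 ≡ 34. → (17, 34)
double: tangent at (17, 34): λ = (3·17² + 38)/(2·34) ≡ 2/25. 25⁻¹ ≡ 31 (mod 43), so λ ≡ 2·31 ≡ 19.
  x = λ² - 17 - 17 = 361 - 34 ≡ 26; y = λ·(17 - 26) - 34 ≡ 10. → (26, 10)

(26, 10)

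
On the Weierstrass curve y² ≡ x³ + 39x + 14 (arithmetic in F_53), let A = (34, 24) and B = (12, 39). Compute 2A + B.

(20, 46)

First 2A:
Repeated addition: build up to 2A.
2A: tangent at (34, 24): λ = (3·34² + 39)/(2·24) ≡ 9/48. 48⁻¹ ≡ 21 (mod 53), so λ ≡ 9·21 ≡ 30.
  x = λ² - 34 - 34 = 900 - 68 ≡ 37; y = λ·(34 - 37) - 24 ≡ 45. → (37, 45)
2A = (37, 45).
Finally 2A + B:
(37, 45) + (12, 39). λ = (39 - 45)/(12 - 37) ≡ 47/28 mod 53. 28⁻¹ ≡ 36 (mod 53) since 28·36 = 1008 ≡ 1, so λ ≡ 49.
  x = λ² - 37 - 12 = 2401 - 49 ≡ 20; y = λ·(37 - 20) - 45 ≡ 46. → (20, 46)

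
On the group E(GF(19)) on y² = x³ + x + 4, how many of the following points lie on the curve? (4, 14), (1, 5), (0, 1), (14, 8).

(4, 14): 14² ≡ 6, rhs ≡ 15 → off.
(1, 5): 5² ≡ 6, rhs ≡ 6 → on.
(0, 1): 1² ≡ 1, rhs ≡ 4 → off.
(14, 8): 8² ≡ 7, rhs ≡ 7 → on.

2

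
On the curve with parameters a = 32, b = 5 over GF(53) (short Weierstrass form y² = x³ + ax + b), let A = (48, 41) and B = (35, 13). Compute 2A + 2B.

First 2A:
Repeated addition: build up to 2A.
2A: tangent at (48, 41): λ = (3·48² + 32)/(2·41) ≡ 1/29. 29⁻¹ ≡ 11 (mod 53), so λ ≡ 1·11 ≡ 11.
  x = λ² - 48 - 48 = 121 - 96 ≡ 25; y = λ·(48 - 25) - 41 ≡ 0. → (25, 0)
2A = (25, 0).
Next 2B:
Repeated addition: build up to 2B.
2B: tangent at (35, 13): λ = (3·35² + 32)/(2·13) ≡ 50/26. 26⁻¹ ≡ 51 (mod 53) since 26·51 = 1326 ≡ 1, so λ ≡ 50·51 ≡ 6.
  x = λ² - 35 - 35 = 36 - 70 ≡ 19; y = λ·(35 - 19) - 13 ≡ 30. → (19, 30)
2B = (19, 30).
Finally 2A + 2B:
(25, 0) + (19, 30). λ = (30 - 0)/(19 - 25) ≡ 30/47 mod 53. 47⁻¹ ≡ 44 (mod 53), so λ ≡ 48.
  x = λ² - 25 - 19 = 2304 - 44 ≡ 34; y = λ·(25 - 34) - 0 ≡ 45. → (34, 45)

(34, 45)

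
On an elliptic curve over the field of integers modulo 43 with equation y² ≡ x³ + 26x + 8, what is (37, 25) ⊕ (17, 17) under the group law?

(37, 25) + (17, 17). λ = (17 - 25)/(17 - 37) ≡ 35/23 mod 43. 23⁻¹ ≡ 15 (mod 43), so λ ≡ 9.
  x = λ² - 37 - 17 = 81 - 54 ≡ 27; y = λ·(37 - 27) - 25 ≡ 22. → (27, 22)

(27, 22)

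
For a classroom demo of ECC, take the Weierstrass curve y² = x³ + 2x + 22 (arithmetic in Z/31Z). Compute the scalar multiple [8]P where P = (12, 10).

(22, 22)

Repeated addition: build up to 8P.
2P: tangent at (12, 10): λ = (3·12² + 2)/(2·10) ≡ 0/20. 20⁻¹ ≡ 14 (mod 31) since 20·14 = 280 ≡ 1, so λ ≡ 0·14 ≡ 0.
  x = λ² - 12 - 12 = 0 - 24 ≡ 7; y = λ·(12 - 7) - 10 ≡ 21. → (7, 21)
3P: (7, 21) + (12, 10). λ = (10 - 21)/(12 - 7) ≡ 20/5 mod 31. 5⁻¹ ≡ 25 (mod 31), so λ ≡ 4.
  x = λ² - 7 - 12 = 16 - 19 ≡ 28; y = λ·(7 - 28) - 21 ≡ 19. → (28, 19)
4P: (28, 19) + (12, 10). λ = (10 - 19)/(12 - 28) ≡ 22/15 mod 31. 15⁻¹ ≡ 29 (mod 31) since 15·29 = 435 ≡ 1, so λ ≡ 18.
  x = λ² - 28 - 12 = 324 - 40 ≡ 5; y = λ·(28 - 5) - 19 ≡ 23. → (5, 23)
5P: (5, 23) + (12, 10). λ = (10 - 23)/(12 - 5) ≡ 18/7 mod 31. 7⁻¹ ≡ 9 (mod 31) since 7·9 = 63 ≡ 1, so λ ≡ 7.
  x = λ² - 5 - 12 = 49 - 17 ≡ 1; y = λ·(5 - 1) - 23 ≡ 5. → (1, 5)
6P: (1, 5) + (12, 10). λ = (10 - 5)/(12 - 1) ≡ 5/11 mod 31. 11⁻¹ ≡ 17 (mod 31) since 11·17 = 187 ≡ 1, so λ ≡ 23.
  x = λ² - 1 - 12 = 529 - 13 ≡ 20; y = λ·(1 - 20) - 5 ≡ 23. → (20, 23)
7P: (20, 23) + (12, 10). λ = (10 - 23)/(12 - 20) ≡ 18/23 mod 31. 23⁻¹ ≡ 27 (mod 31), so λ ≡ 21.
  x = λ² - 20 - 12 = 441 - 32 ≡ 6; y = λ·(20 - 6) - 23 ≡ 23. → (6, 23)
8P: (6, 23) + (12, 10). λ = (10 - 23)/(12 - 6) ≡ 18/6 mod 31. 6⁻¹ ≡ 26 (mod 31), so λ ≡ 3.
  x = λ² - 6 - 12 = 9 - 18 ≡ 22; y = λ·(6 - 22) - 23 ≡ 22. → (22, 22)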